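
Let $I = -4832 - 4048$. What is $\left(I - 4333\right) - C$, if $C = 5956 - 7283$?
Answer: $-11886$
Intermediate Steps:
$I = -8880$
$C = -1327$ ($C = 5956 - 7283 = -1327$)
$\left(I - 4333\right) - C = \left(-8880 - 4333\right) - -1327 = \left(-8880 + \left(-9295 + 4962\right)\right) + 1327 = \left(-8880 - 4333\right) + 1327 = -13213 + 1327 = -11886$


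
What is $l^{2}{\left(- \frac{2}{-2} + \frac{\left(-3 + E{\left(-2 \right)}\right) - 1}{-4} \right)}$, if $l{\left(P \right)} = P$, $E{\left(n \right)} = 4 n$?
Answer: $16$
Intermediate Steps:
$l^{2}{\left(- \frac{2}{-2} + \frac{\left(-3 + E{\left(-2 \right)}\right) - 1}{-4} \right)} = \left(- \frac{2}{-2} + \frac{\left(-3 + 4 \left(-2\right)\right) - 1}{-4}\right)^{2} = \left(\left(-2\right) \left(- \frac{1}{2}\right) + \left(\left(-3 - 8\right) - 1\right) \left(- \frac{1}{4}\right)\right)^{2} = \left(1 + \left(-11 - 1\right) \left(- \frac{1}{4}\right)\right)^{2} = \left(1 - -3\right)^{2} = \left(1 + 3\right)^{2} = 4^{2} = 16$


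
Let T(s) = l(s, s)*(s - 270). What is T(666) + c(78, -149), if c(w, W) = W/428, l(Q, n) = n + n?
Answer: 225757867/428 ≈ 5.2747e+5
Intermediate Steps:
l(Q, n) = 2*n
T(s) = 2*s*(-270 + s) (T(s) = (2*s)*(s - 270) = (2*s)*(-270 + s) = 2*s*(-270 + s))
c(w, W) = W/428 (c(w, W) = W*(1/428) = W/428)
T(666) + c(78, -149) = 2*666*(-270 + 666) + (1/428)*(-149) = 2*666*396 - 149/428 = 527472 - 149/428 = 225757867/428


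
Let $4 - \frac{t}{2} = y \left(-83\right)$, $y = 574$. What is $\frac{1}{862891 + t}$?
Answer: $\frac{1}{958183} \approx 1.0436 \cdot 10^{-6}$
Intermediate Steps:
$t = 95292$ ($t = 8 - 2 \cdot 574 \left(-83\right) = 8 - -95284 = 8 + 95284 = 95292$)
$\frac{1}{862891 + t} = \frac{1}{862891 + 95292} = \frac{1}{958183}$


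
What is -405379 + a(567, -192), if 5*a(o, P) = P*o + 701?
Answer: -2135058/5 ≈ -4.2701e+5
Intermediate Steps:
a(o, P) = 701/5 + P*o/5 (a(o, P) = (P*o + 701)/5 = (701 + P*o)/5 = 701/5 + P*o/5)
-405379 + a(567, -192) = -405379 + (701/5 + (1/5)*(-192)*567) = -405379 + (701/5 - 108864/5) = -405379 - 108163/5 = -2135058/5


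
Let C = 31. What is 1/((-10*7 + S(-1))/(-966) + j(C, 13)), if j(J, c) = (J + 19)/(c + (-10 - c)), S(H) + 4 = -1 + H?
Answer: -483/2377 ≈ -0.20320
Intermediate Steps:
S(H) = -5 + H (S(H) = -4 + (-1 + H) = -5 + H)
j(J, c) = -19/10 - J/10 (j(J, c) = (19 + J)/(-10) = (19 + J)*(-1/10) = -19/10 - J/10)
1/((-10*7 + S(-1))/(-966) + j(C, 13)) = 1/((-10*7 + (-5 - 1))/(-966) + (-19/10 - 1/10*31)) = 1/((-70 - 6)*(-1/966) + (-19/10 - 31/10)) = 1/(-76*(-1/966) - 5) = 1/(38/483 - 5) = 1/(-2377/483) = -483/2377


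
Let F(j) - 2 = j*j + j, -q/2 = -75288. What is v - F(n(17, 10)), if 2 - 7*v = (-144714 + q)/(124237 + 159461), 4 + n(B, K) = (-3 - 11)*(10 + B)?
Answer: -48172205075/330981 ≈ -1.4554e+5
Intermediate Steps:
q = 150576 (q = -2*(-75288) = 150576)
n(B, K) = -144 - 14*B (n(B, K) = -4 + (-3 - 11)*(10 + B) = -4 - 14*(10 + B) = -4 + (-140 - 14*B) = -144 - 14*B)
F(j) = 2 + j + j² (F(j) = 2 + (j*j + j) = 2 + (j² + j) = 2 + (j + j²) = 2 + j + j²)
v = 93589/330981 (v = 2/7 - (-144714 + 150576)/(7*(124237 + 159461)) = 2/7 - 5862/(7*283698) = 2/7 - ⅐*977/47283 = 2/7 - 977/330981 = 93589/330981 ≈ 0.28276)
v - F(n(17, 10)) = 93589/330981 - (2 + (-144 - 14*17) + (-144 - 14*17)²) = 93589/330981 - (2 + (-144 - 238) + (-144 - 238)²) = 93589/330981 - (2 - 382 + (-382)²) = 93589/330981 - (2 - 382 + 145924) = 93589/330981 - 1*145544 = 93589/330981 - 145544 = -48172205075/330981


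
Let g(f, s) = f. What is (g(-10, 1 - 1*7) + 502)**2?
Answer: 242064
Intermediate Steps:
(g(-10, 1 - 1*7) + 502)**2 = (-10 + 502)**2 = 492**2 = 242064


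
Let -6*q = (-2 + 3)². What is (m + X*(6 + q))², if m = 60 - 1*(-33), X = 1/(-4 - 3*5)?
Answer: 111661489/12996 ≈ 8592.0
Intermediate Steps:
X = -1/19 (X = 1/(-4 - 15) = 1/(-19) = -1/19 ≈ -0.052632)
q = -⅙ (q = -(-2 + 3)²/6 = -⅙*1² = -⅙*1 = -⅙ ≈ -0.16667)
m = 93 (m = 60 + 33 = 93)
(m + X*(6 + q))² = (93 - (6 - ⅙)/19)² = (93 - 1/19*35/6)² = (93 - 35/114)² = (10567/114)² = 111661489/12996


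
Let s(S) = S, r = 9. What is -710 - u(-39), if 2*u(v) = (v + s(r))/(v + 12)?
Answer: -6395/9 ≈ -710.56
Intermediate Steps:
u(v) = (9 + v)/(2*(12 + v)) (u(v) = ((v + 9)/(v + 12))/2 = ((9 + v)/(12 + v))/2 = (9 + v)/(2*(12 + v)))
-710 - u(-39) = -710 - (9 - 39)/(2*(12 - 39)) = -710 - (-30)/(2*(-27)) = -710 - (-1)*(-30)/(2*27) = -710 - 1*5/9 = -710 - 5/9 = -6395/9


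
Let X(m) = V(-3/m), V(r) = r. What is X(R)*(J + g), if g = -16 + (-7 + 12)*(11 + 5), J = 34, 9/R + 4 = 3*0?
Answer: 392/3 ≈ 130.67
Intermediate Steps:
R = -9/4 (R = 9/(-4 + 3*0) = 9/(-4 + 0) = 9/(-4) = 9*(-¼) = -9/4 ≈ -2.2500)
X(m) = -3/m
g = 64 (g = -16 + 5*16 = -16 + 80 = 64)
X(R)*(J + g) = (-3/(-9/4))*(34 + 64) = -3*(-4/9)*98 = (4/3)*98 = 392/3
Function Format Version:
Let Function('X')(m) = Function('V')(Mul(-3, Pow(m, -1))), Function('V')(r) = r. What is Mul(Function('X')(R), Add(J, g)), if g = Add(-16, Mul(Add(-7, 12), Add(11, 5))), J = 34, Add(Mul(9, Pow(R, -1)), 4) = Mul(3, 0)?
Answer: Rational(392, 3) ≈ 130.67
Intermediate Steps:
R = Rational(-9, 4) (R = Mul(9, Pow(Add(-4, Mul(3, 0)), -1)) = Mul(9, Pow(Add(-4, 0), -1)) = Mul(9, Pow(-4, -1)) = Mul(9, Rational(-1, 4)) = Rational(-9, 4) ≈ -2.2500)
Function('X')(m) = Mul(-3, Pow(m, -1))
g = 64 (g = Add(-16, Mul(5, 16)) = Add(-16, 80) = 64)
Mul(Function('X')(R), Add(J, g)) = Mul(Mul(-3, Pow(Rational(-9, 4), -1)), Add(34, 64)) = Mul(Mul(-3, Rational(-4, 9)), 98) = Mul(Rational(4, 3), 98) = Rational(392, 3)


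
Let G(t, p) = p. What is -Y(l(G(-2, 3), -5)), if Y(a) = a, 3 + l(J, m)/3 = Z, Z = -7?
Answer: 30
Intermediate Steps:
l(J, m) = -30 (l(J, m) = -9 + 3*(-7) = -9 - 21 = -30)
-Y(l(G(-2, 3), -5)) = -1*(-30) = 30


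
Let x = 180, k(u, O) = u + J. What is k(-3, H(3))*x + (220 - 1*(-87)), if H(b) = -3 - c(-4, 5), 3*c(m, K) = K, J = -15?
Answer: -2933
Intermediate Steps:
c(m, K) = K/3
H(b) = -14/3 (H(b) = -3 - 5/3 = -14/3)
k(u, O) = -15 + u (k(u, O) = u - 15 = -15 + u)
k(-3, H(3))*x + (220 - 1*(-87)) = (-15 - 3)*180 + (220 - 1*(-87)) = -18*180 + (220 + 87) = -3240 + 307 = -2933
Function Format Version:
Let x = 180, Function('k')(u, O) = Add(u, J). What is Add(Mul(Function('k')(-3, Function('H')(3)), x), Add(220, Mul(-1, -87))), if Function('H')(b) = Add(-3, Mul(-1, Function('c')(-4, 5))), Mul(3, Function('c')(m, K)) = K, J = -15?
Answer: -2933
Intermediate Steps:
Function('c')(m, K) = Mul(Rational(1, 3), K)
Function('H')(b) = Rational(-14, 3) (Function('H')(b) = Add(-3, Mul(-1, Mul(Rational(1, 3), 5))) = Add(-3, Mul(-1, Rational(5, 3))) = Add(-3, Rational(-5, 3)) = Rational(-14, 3))
Function('k')(u, O) = Add(-15, u) (Function('k')(u, O) = Add(u, -15) = Add(-15, u))
Add(Mul(Function('k')(-3, Function('H')(3)), x), Add(220, Mul(-1, -87))) = Add(Mul(Add(-15, -3), 180), Add(220, Mul(-1, -87))) = Add(Mul(-18, 180), Add(220, 87)) = Add(-3240, 307) = -2933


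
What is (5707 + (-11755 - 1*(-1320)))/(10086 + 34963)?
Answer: -4728/45049 ≈ -0.10495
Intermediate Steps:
(5707 + (-11755 - 1*(-1320)))/(10086 + 34963) = (5707 + (-11755 + 1320))/45049 = (5707 - 10435)*(1/45049) = -4728*1/45049 = -4728/45049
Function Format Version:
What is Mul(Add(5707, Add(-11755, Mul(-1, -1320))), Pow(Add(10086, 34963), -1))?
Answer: Rational(-4728, 45049) ≈ -0.10495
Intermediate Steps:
Mul(Add(5707, Add(-11755, Mul(-1, -1320))), Pow(Add(10086, 34963), -1)) = Mul(Add(5707, Add(-11755, 1320)), Pow(45049, -1)) = Mul(Add(5707, -10435), Rational(1, 45049)) = Mul(-4728, Rational(1, 45049)) = Rational(-4728, 45049)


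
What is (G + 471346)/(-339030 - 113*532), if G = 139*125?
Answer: -488721/399146 ≈ -1.2244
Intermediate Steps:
G = 17375
(G + 471346)/(-339030 - 113*532) = (17375 + 471346)/(-339030 - 113*532) = 488721/(-339030 - 60116) = 488721/(-399146) = 488721*(-1/399146) = -488721/399146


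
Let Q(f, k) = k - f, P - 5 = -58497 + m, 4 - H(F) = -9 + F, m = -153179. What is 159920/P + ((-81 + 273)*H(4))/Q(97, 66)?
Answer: -370725008/6561801 ≈ -56.497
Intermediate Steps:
H(F) = 13 - F (H(F) = 4 - (-9 + F) = 4 + (9 - F) = 13 - F)
P = -211671 (P = 5 + (-58497 - 153179) = 5 - 211676 = -211671)
159920/P + ((-81 + 273)*H(4))/Q(97, 66) = 159920/(-211671) + ((-81 + 273)*(13 - 1*4))/(66 - 1*97) = 159920*(-1/211671) + (192*(13 - 4))/(66 - 97) = -159920/211671 + (192*9)/(-31) = -159920/211671 + 1728*(-1/31) = -159920/211671 - 1728/31 = -370725008/6561801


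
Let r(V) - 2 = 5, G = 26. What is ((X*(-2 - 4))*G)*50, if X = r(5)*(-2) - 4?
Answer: 140400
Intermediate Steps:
r(V) = 7 (r(V) = 2 + 5 = 7)
X = -18 (X = 7*(-2) - 4 = -14 - 4 = -18)
((X*(-2 - 4))*G)*50 = (-18*(-2 - 4)*26)*50 = (-18*(-6)*26)*50 = (108*26)*50 = 2808*50 = 140400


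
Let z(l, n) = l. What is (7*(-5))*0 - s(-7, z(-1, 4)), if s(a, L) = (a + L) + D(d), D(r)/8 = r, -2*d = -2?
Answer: 0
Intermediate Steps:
d = 1 (d = -½*(-2) = 1)
D(r) = 8*r
s(a, L) = 8 + L + a (s(a, L) = (a + L) + 8*1 = (L + a) + 8 = 8 + L + a)
(7*(-5))*0 - s(-7, z(-1, 4)) = (7*(-5))*0 - (8 - 1 - 7) = -35*0 - 1*0 = 0 + 0 = 0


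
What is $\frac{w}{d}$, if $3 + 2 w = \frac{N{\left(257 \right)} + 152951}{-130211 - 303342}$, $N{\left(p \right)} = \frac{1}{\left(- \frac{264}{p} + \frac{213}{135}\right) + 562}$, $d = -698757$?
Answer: $\frac{9457036949735}{3941899488068566074} \approx 2.3991 \cdot 10^{-6}$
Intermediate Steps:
$N{\left(p \right)} = \frac{1}{\frac{25361}{45} - \frac{264}{p}}$ ($N{\left(p \right)} = \frac{1}{\left(- \frac{264}{p} + 213 \cdot \frac{1}{135}\right) + 562} = \frac{1}{\left(- \frac{264}{p} + \frac{71}{45}\right) + 562} = \frac{1}{\left(\frac{71}{45} - \frac{264}{p}\right) + 562} = \frac{1}{\frac{25361}{45} - \frac{264}{p}}$)
$w = - \frac{9457036949735}{5641302324082}$ ($w = - \frac{3}{2} + \frac{\left(45 \cdot 257 \frac{1}{-11880 + 25361 \cdot 257} + 152951\right) \frac{1}{-130211 - 303342}}{2} = - \frac{3}{2} + \frac{\left(45 \cdot 257 \frac{1}{-11880 + 6517777} + 152951\right) \frac{1}{-433553}}{2} = - \frac{3}{2} + \frac{\left(45 \cdot 257 \cdot \frac{1}{6505897} + 152951\right) \left(- \frac{1}{433553}\right)}{2} = - \frac{3}{2} + \frac{\left(\frac{11565}{6505897} + 152951\right) \left(- \frac{1}{433553}\right)}{2} = - \frac{3}{2} + \frac{\frac{995083463612}{6505897} \left(- \frac{1}{433553}\right)}{2} = - \frac{3}{2} + \frac{1}{2} \left(- \frac{995083463612}{2820651162041}\right) = - \frac{3}{2} - \frac{497541731806}{2820651162041} = - \frac{9457036949735}{5641302324082} \approx -1.6764$)
$\frac{w}{d} = - \frac{9457036949735}{5641302324082 \left(-698757\right)} = \left(- \frac{9457036949735}{5641302324082}\right) \left(- \frac{1}{698757}\right) = \frac{9457036949735}{3941899488068566074}$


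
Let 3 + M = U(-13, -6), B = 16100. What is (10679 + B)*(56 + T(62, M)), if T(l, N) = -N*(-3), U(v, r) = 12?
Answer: 2222657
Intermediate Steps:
M = 9 (M = -3 + 12 = 9)
T(l, N) = 3*N
(10679 + B)*(56 + T(62, M)) = (10679 + 16100)*(56 + 3*9) = 26779*(56 + 27) = 26779*83 = 2222657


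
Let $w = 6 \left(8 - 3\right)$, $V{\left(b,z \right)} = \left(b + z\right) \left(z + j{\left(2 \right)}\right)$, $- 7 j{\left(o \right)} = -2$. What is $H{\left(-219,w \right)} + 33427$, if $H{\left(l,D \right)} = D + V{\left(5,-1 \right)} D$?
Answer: $\frac{233599}{7} \approx 33371.0$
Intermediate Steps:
$j{\left(o \right)} = \frac{2}{7}$ ($j{\left(o \right)} = \left(- \frac{1}{7}\right) \left(-2\right) = \frac{2}{7}$)
$V{\left(b,z \right)} = \left(\frac{2}{7} + z\right) \left(b + z\right)$ ($V{\left(b,z \right)} = \left(b + z\right) \left(z + \frac{2}{7}\right) = \left(b + z\right) \left(\frac{2}{7} + z\right) = \left(\frac{2}{7} + z\right) \left(b + z\right)$)
$w = 30$ ($w = 6 \cdot 5 = 30$)
$H{\left(l,D \right)} = - \frac{13 D}{7}$ ($H{\left(l,D \right)} = D + \left(\left(-1\right)^{2} + \frac{2}{7} \cdot 5 + \frac{2}{7} \left(-1\right) + 5 \left(-1\right)\right) D = D + \left(1 + \frac{10}{7} - \frac{2}{7} - 5\right) D = D - \frac{20 D}{7} = - \frac{13 D}{7}$)
$H{\left(-219,w \right)} + 33427 = \left(- \frac{13}{7}\right) 30 + 33427 = - \frac{390}{7} + 33427 = \frac{233599}{7}$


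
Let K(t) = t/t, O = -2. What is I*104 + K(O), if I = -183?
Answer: -19031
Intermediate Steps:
K(t) = 1
I*104 + K(O) = -183*104 + 1 = -19032 + 1 = -19031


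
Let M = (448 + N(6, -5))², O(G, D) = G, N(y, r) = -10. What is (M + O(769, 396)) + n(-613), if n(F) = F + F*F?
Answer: 567769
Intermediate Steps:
n(F) = F + F²
M = 191844 (M = (448 - 10)² = 438² = 191844)
(M + O(769, 396)) + n(-613) = (191844 + 769) - 613*(1 - 613) = 192613 - 613*(-612) = 192613 + 375156 = 567769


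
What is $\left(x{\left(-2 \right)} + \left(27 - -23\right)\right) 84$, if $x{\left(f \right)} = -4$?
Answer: $3864$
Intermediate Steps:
$\left(x{\left(-2 \right)} + \left(27 - -23\right)\right) 84 = \left(-4 + \left(27 - -23\right)\right) 84 = \left(-4 + \left(27 + 23\right)\right) 84 = \left(-4 + 50\right) 84 = 46 \cdot 84 = 3864$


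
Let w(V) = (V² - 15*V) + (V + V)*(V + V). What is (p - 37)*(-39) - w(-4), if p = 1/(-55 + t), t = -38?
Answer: 40406/31 ≈ 1303.4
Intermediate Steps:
p = -1/93 (p = 1/(-55 - 38) = 1/(-93) = -1/93 ≈ -0.010753)
w(V) = -15*V + 5*V² (w(V) = (V² - 15*V) + (2*V)*(2*V) = (V² - 15*V) + 4*V² = -15*V + 5*V²)
(p - 37)*(-39) - w(-4) = (-1/93 - 37)*(-39) - 5*(-4)*(-3 - 4) = -3442/93*(-39) - 5*(-4)*(-7) = 44746/31 - 1*140 = 44746/31 - 140 = 40406/31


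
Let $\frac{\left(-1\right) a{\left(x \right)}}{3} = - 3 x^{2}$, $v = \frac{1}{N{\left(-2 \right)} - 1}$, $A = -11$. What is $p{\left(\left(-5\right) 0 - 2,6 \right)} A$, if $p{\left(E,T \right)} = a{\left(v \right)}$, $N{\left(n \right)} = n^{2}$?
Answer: $-11$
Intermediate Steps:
$v = \frac{1}{3}$ ($v = \frac{1}{\left(-2\right)^{2} - 1} = \frac{1}{4 - 1} = \frac{1}{3} \approx 0.33333$)
$a{\left(x \right)} = 9 x^{2}$ ($a{\left(x \right)} = - 3 \left(- 3 x^{2}\right) = 9 x^{2}$)
$p{\left(E,T \right)} = 1$ ($p{\left(E,T \right)} = \frac{9}{9} = 9 \cdot \frac{1}{9} = 1$)
$p{\left(\left(-5\right) 0 - 2,6 \right)} A = 1 \left(-11\right) = -11$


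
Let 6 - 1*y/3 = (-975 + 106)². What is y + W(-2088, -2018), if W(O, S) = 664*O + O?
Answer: -3653985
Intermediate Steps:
W(O, S) = 665*O
y = -2265465 (y = 18 - 3*(-975 + 106)² = 18 - 3*(-869)² = 18 - 3*755161 = 18 - 2265483 = -2265465)
y + W(-2088, -2018) = -2265465 + 665*(-2088) = -2265465 - 1388520 = -3653985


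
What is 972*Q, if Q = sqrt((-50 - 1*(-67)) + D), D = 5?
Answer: 972*sqrt(22) ≈ 4559.1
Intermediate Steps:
Q = sqrt(22) (Q = sqrt((-50 - 1*(-67)) + 5) = sqrt((-50 + 67) + 5) = sqrt(17 + 5) = sqrt(22) ≈ 4.6904)
972*Q = 972*sqrt(22)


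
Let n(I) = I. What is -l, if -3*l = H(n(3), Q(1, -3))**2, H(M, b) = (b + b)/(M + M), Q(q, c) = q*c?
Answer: 1/3 ≈ 0.33333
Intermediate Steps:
Q(q, c) = c*q
H(M, b) = b/M (H(M, b) = (2*b)/((2*M)) = (2*b)*(1/(2*M)) = b/M)
l = -1/3 (l = -1**2/3 = -(-3*1/3)**2/3 = -1/3*(-1)**2 = -1/3*1 = -1/3 ≈ -0.33333)
-l = -1*(-1/3) = 1/3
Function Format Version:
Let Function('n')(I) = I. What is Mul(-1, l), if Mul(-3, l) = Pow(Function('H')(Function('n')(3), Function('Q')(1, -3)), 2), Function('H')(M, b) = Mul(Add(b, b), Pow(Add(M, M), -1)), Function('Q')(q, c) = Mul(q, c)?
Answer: Rational(1, 3) ≈ 0.33333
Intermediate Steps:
Function('Q')(q, c) = Mul(c, q)
Function('H')(M, b) = Mul(b, Pow(M, -1)) (Function('H')(M, b) = Mul(Mul(2, b), Pow(Mul(2, M), -1)) = Mul(Mul(2, b), Mul(Rational(1, 2), Pow(M, -1))) = Mul(b, Pow(M, -1)))
l = Rational(-1, 3) (l = Mul(Rational(-1, 3), Pow(Mul(Mul(-3, 1), Pow(3, -1)), 2)) = Mul(Rational(-1, 3), Pow(Mul(-3, Rational(1, 3)), 2)) = Mul(Rational(-1, 3), Pow(-1, 2)) = Mul(Rational(-1, 3), 1) = Rational(-1, 3) ≈ -0.33333)
Mul(-1, l) = Mul(-1, Rational(-1, 3)) = Rational(1, 3)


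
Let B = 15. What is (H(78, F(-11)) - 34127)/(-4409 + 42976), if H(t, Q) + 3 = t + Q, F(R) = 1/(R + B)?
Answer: -136207/154268 ≈ -0.88292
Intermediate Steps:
F(R) = 1/(15 + R) (F(R) = 1/(R + 15) = 1/(15 + R))
H(t, Q) = -3 + Q + t (H(t, Q) = -3 + (t + Q) = -3 + (Q + t) = -3 + Q + t)
(H(78, F(-11)) - 34127)/(-4409 + 42976) = ((-3 + 1/(15 - 11) + 78) - 34127)/(-4409 + 42976) = ((-3 + 1/4 + 78) - 34127)/38567 = ((-3 + ¼ + 78) - 34127)*(1/38567) = (301/4 - 34127)*(1/38567) = -136207/4*1/38567 = -136207/154268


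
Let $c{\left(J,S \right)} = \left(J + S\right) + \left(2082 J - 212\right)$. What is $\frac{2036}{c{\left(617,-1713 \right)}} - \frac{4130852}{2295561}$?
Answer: $- \frac{294243932082}{163658960747} \approx -1.7979$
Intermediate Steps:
$c{\left(J,S \right)} = -212 + S + 2083 J$ ($c{\left(J,S \right)} = \left(J + S\right) + \left(-212 + 2082 J\right) = -212 + S + 2083 J$)
$\frac{2036}{c{\left(617,-1713 \right)}} - \frac{4130852}{2295561} = \frac{2036}{-212 - 1713 + 2083 \cdot 617} - \frac{4130852}{2295561} = \frac{2036}{-212 - 1713 + 1285211} - \frac{4130852}{2295561} = \frac{2036}{1283286} - \frac{4130852}{2295561} = 2036 \cdot \frac{1}{1283286} - \frac{4130852}{2295561} = \frac{1018}{641643} - \frac{4130852}{2295561} = - \frac{294243932082}{163658960747}$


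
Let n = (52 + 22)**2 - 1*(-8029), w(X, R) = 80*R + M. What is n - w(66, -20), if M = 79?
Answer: 15026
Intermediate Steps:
w(X, R) = 79 + 80*R (w(X, R) = 80*R + 79 = 79 + 80*R)
n = 13505 (n = 74**2 + 8029 = 5476 + 8029 = 13505)
n - w(66, -20) = 13505 - (79 + 80*(-20)) = 13505 - (79 - 1600) = 13505 - 1*(-1521) = 13505 + 1521 = 15026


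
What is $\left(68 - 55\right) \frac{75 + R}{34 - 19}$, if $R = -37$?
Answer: $\frac{494}{15} \approx 32.933$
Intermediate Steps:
$\left(68 - 55\right) \frac{75 + R}{34 - 19} = \left(68 - 55\right) \frac{75 - 37}{34 - 19} = 13 \cdot \frac{38}{15} = \frac{494}{15}$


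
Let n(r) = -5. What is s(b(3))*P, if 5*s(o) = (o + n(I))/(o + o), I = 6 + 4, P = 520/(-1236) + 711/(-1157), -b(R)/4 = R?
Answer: -6291853/42901560 ≈ -0.14666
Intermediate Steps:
b(R) = -4*R
P = -370109/357513 (P = 520*(-1/1236) + 711*(-1/1157) = -130/309 - 711/1157 = -370109/357513 ≈ -1.0352)
I = 10
s(o) = (-5 + o)/(10*o) (s(o) = ((o - 5)/(o + o))/5 = ((-5 + o)/((2*o)))/5 = ((-5 + o)*(1/(2*o)))/5 = ((-5 + o)/(2*o))/5 = (-5 + o)/(10*o))
s(b(3))*P = ((-5 - 4*3)/(10*((-4*3))))*(-370109/357513) = ((⅒)*(-5 - 12)/(-12))*(-370109/357513) = ((⅒)*(-1/12)*(-17))*(-370109/357513) = (17/120)*(-370109/357513) = -6291853/42901560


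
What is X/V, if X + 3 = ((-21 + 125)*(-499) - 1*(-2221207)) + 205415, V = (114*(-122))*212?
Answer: -2374723/2948496 ≈ -0.80540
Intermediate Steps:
V = -2948496 (V = -13908*212 = -2948496)
X = 2374723 (X = -3 + (((-21 + 125)*(-499) - 1*(-2221207)) + 205415) = -3 + ((104*(-499) + 2221207) + 205415) = -3 + ((-51896 + 2221207) + 205415) = -3 + (2169311 + 205415) = -3 + 2374726 = 2374723)
X/V = 2374723/(-2948496) = 2374723*(-1/2948496) = -2374723/2948496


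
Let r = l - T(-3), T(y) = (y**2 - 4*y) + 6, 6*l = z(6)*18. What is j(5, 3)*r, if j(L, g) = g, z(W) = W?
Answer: -27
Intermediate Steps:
l = 18 (l = (6*18)/6 = (1/6)*108 = 18)
T(y) = 6 + y**2 - 4*y
r = -9 (r = 18 - (6 + (-3)**2 - 4*(-3)) = 18 - (6 + 9 + 12) = 18 - 1*27 = 18 - 27 = -9)
j(5, 3)*r = 3*(-9) = -27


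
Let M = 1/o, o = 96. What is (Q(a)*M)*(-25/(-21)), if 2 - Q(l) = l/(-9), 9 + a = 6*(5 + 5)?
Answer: 575/6048 ≈ 0.095073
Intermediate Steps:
M = 1/96 ≈ 0.010417
a = 51 (a = -9 + 6*(5 + 5) = -9 + 6*10 = -9 + 60 = 51)
Q(l) = 2 + l/9 (Q(l) = 2 - l/(-9) = 2 - l*(-1)/9 = 2 - (-1)*l/9 = 2 + l/9)
(Q(a)*M)*(-25/(-21)) = ((2 + (⅑)*51)*(1/96))*(-25/(-21)) = ((2 + 17/3)*(1/96))*(-25*(-1/21)) = ((23/3)*(1/96))*(25/21) = (23/288)*(25/21) = 575/6048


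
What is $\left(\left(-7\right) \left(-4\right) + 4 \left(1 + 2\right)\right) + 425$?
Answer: $465$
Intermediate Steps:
$\left(\left(-7\right) \left(-4\right) + 4 \left(1 + 2\right)\right) + 425 = \left(28 + 4 \cdot 3\right) + 425 = \left(28 + 12\right) + 425 = 40 + 425 = 465$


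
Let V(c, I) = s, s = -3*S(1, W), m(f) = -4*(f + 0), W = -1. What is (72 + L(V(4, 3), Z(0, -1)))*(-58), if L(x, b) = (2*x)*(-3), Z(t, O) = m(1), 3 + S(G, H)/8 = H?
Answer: 29232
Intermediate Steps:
S(G, H) = -24 + 8*H
m(f) = -4*f
Z(t, O) = -4 (Z(t, O) = -4*1 = -4)
s = 96 (s = -3*(-24 + 8*(-1)) = -3*(-24 - 8) = -3*(-32) = 96)
V(c, I) = 96
L(x, b) = -6*x
(72 + L(V(4, 3), Z(0, -1)))*(-58) = (72 - 6*96)*(-58) = (72 - 576)*(-58) = -504*(-58) = 29232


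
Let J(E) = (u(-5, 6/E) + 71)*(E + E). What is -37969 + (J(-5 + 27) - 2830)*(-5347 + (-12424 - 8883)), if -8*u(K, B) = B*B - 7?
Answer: -97784721/11 ≈ -8.8895e+6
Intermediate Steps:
u(K, B) = 7/8 - B²/8 (u(K, B) = -(B*B - 7)/8 = -(B² - 7)/8 = -(-7 + B²)/8 = 7/8 - B²/8)
J(E) = 2*E*(575/8 - 9/(2*E²)) (J(E) = ((7/8 - 36/E²/8) + 71)*(E + E) = ((7/8 - 9/(2*E²)) + 71)*(2*E) = (575/8 - 9/(2*E²))*(2*E) = 2*E*(575/8 - 9/(2*E²)))
-37969 + (J(-5 + 27) - 2830)*(-5347 + (-12424 - 8883)) = -37969 + ((-9/(-5 + 27) + 575*(-5 + 27)/4) - 2830)*(-5347 + (-12424 - 8883)) = -37969 + ((-9/22 + (575/4)*22) - 2830)*(-5347 - 21307) = -37969 + ((-9*1/22 + 6325/2) - 2830)*(-26654) = -37969 + ((-9/22 + 6325/2) - 2830)*(-26654) = -37969 + (34783/11 - 2830)*(-26654) = -37969 + (3653/11)*(-26654) = -37969 - 97367062/11 = -97784721/11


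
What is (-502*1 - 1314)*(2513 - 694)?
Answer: -3303304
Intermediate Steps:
(-502*1 - 1314)*(2513 - 694) = (-502 - 1314)*1819 = -1816*1819 = -3303304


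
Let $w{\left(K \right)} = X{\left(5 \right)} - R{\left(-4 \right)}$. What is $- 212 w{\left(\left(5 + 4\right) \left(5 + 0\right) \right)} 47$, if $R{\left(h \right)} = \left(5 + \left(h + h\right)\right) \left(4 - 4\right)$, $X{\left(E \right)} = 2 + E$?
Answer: $-69748$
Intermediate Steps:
$R{\left(h \right)} = 0$ ($R{\left(h \right)} = \left(5 + 2 h\right) 0 = 0$)
$w{\left(K \right)} = 7$ ($w{\left(K \right)} = \left(2 + 5\right) - 0 = 7 + 0 = 7$)
$- 212 w{\left(\left(5 + 4\right) \left(5 + 0\right) \right)} 47 = \left(-212\right) 7 \cdot 47 = \left(-1484\right) 47 = -69748$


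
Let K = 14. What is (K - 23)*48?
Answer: -432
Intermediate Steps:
(K - 23)*48 = (14 - 23)*48 = -9*48 = -432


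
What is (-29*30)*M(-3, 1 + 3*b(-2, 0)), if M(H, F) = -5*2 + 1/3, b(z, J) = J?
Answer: 8410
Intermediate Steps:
M(H, F) = -29/3 (M(H, F) = -10 + ⅓ = -29/3)
(-29*30)*M(-3, 1 + 3*b(-2, 0)) = -29*30*(-29/3) = -870*(-29/3) = 8410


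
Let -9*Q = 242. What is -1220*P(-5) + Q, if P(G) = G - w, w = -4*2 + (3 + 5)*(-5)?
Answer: -472382/9 ≈ -52487.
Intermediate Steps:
Q = -242/9 (Q = -1/9*242 = -242/9 ≈ -26.889)
w = -48 (w = -8 + 8*(-5) = -8 - 40 = -48)
P(G) = 48 + G (P(G) = G - 1*(-48) = G + 48 = 48 + G)
-1220*P(-5) + Q = -1220*(48 - 5) - 242/9 = -1220*43 - 242/9 = -52460 - 242/9 = -472382/9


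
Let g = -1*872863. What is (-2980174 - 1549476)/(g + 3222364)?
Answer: -4529650/2349501 ≈ -1.9279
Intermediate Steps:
g = -872863
(-2980174 - 1549476)/(g + 3222364) = (-2980174 - 1549476)/(-872863 + 3222364) = -4529650/2349501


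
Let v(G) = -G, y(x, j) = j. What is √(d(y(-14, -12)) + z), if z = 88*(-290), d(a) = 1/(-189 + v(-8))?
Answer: I*√836060901/181 ≈ 159.75*I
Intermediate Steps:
d(a) = -1/181 (d(a) = 1/(-189 - 1*(-8)) = 1/(-189 + 8) = 1/(-181) = -1/181)
z = -25520
√(d(y(-14, -12)) + z) = √(-1/181 - 25520) = √(-4619121/181) = I*√836060901/181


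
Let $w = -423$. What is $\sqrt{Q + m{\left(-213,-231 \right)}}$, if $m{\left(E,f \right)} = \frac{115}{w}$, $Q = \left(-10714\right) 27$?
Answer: $\frac{i \sqrt{5751141323}}{141} \approx 537.85 i$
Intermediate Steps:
$Q = -289278$
$m{\left(E,f \right)} = - \frac{115}{423}$ ($m{\left(E,f \right)} = \frac{115}{-423} = 115 \left(- \frac{1}{423}\right) = - \frac{115}{423}$)
$\sqrt{Q + m{\left(-213,-231 \right)}} = \sqrt{-289278 - \frac{115}{423}} = \sqrt{- \frac{122364709}{423}} = \frac{i \sqrt{5751141323}}{141}$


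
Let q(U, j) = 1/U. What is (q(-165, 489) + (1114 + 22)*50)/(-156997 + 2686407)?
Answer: 720923/32104050 ≈ 0.022456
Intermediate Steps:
(q(-165, 489) + (1114 + 22)*50)/(-156997 + 2686407) = (1/(-165) + (1114 + 22)*50)/(-156997 + 2686407) = (-1/165 + 1136*50)/2529410 = (-1/165 + 56800)*(1/2529410) = (9371999/165)*(1/2529410) = 720923/32104050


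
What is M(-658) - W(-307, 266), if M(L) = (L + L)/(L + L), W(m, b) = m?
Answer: 308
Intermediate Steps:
M(L) = 1 (M(L) = (2*L)/((2*L)) = (2*L)*(1/(2*L)) = 1)
M(-658) - W(-307, 266) = 1 - 1*(-307) = 1 + 307 = 308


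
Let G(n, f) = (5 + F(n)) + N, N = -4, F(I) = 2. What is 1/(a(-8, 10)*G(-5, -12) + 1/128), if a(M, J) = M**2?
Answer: 128/24577 ≈ 0.0052081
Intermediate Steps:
G(n, f) = 3 (G(n, f) = (5 + 2) - 4 = 7 - 4 = 3)
1/(a(-8, 10)*G(-5, -12) + 1/128) = 1/((-8)**2*3 + 1/128) = 1/(64*3 + 1/128) = 1/(192 + 1/128) = 1/(24577/128) = 128/24577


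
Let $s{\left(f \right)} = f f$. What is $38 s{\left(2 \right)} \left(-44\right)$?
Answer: $-6688$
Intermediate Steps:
$s{\left(f \right)} = f^{2}$
$38 s{\left(2 \right)} \left(-44\right) = 38 \cdot 2^{2} \left(-44\right) = 38 \cdot 4 \left(-44\right) = 152 \left(-44\right) = -6688$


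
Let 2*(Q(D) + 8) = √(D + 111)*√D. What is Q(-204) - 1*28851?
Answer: -28859 - 3*√527 ≈ -28928.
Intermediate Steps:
Q(D) = -8 + √D*√(111 + D)/2 (Q(D) = -8 + (√(D + 111)*√D)/2 = -8 + (√(111 + D)*√D)/2 = -8 + (√D*√(111 + D))/2 = -8 + √D*√(111 + D)/2)
Q(-204) - 1*28851 = (-8 + √(-204)*√(111 - 204)/2) - 1*28851 = (-8 + (2*I*√51)*√(-93)/2) - 28851 = (-8 + (2*I*√51)*(I*√93)/2) - 28851 = (-8 - 3*√527) - 28851 = -28859 - 3*√527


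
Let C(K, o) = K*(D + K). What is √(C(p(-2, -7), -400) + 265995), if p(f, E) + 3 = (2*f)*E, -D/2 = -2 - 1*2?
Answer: 2*√66705 ≈ 516.55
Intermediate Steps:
D = 8 (D = -2*(-2 - 1*2) = -2*(-2 - 2) = -2*(-4) = 8)
p(f, E) = -3 + 2*E*f (p(f, E) = -3 + (2*f)*E = -3 + 2*E*f)
C(K, o) = K*(8 + K)
√(C(p(-2, -7), -400) + 265995) = √((-3 + 2*(-7)*(-2))*(8 + (-3 + 2*(-7)*(-2))) + 265995) = √((-3 + 28)*(8 + (-3 + 28)) + 265995) = √(25*(8 + 25) + 265995) = √(25*33 + 265995) = √(825 + 265995) = √266820 = 2*√66705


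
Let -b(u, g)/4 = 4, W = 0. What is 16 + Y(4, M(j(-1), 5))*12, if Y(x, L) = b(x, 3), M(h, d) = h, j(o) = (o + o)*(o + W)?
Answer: -176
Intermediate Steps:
j(o) = 2*o**2 (j(o) = (o + o)*(o + 0) = (2*o)*o = 2*o**2)
b(u, g) = -16 (b(u, g) = -4*4 = -16)
Y(x, L) = -16
16 + Y(4, M(j(-1), 5))*12 = 16 - 16*12 = 16 - 192 = -176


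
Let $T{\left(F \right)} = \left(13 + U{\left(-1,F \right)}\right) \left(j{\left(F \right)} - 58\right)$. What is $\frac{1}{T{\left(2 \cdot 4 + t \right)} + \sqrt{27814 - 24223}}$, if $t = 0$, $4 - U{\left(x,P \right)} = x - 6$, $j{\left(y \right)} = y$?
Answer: $- \frac{400}{478803} - \frac{\sqrt{399}}{478803} \approx -0.00087714$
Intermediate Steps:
$U{\left(x,P \right)} = 10 - x$ ($U{\left(x,P \right)} = 4 - \left(x - 6\right) = 4 - \left(-6 + x\right) = 10 - x$)
$T{\left(F \right)} = -1392 + 24 F$ ($T{\left(F \right)} = \left(13 + \left(10 - -1\right)\right) \left(F - 58\right) = \left(13 + \left(10 + 1\right)\right) \left(-58 + F\right) = \left(13 + 11\right) \left(-58 + F\right) = 24 \left(-58 + F\right) = -1392 + 24 F$)
$\frac{1}{T{\left(2 \cdot 4 + t \right)} + \sqrt{27814 - 24223}} = \frac{1}{\left(-1392 + 24 \left(2 \cdot 4 + 0\right)\right) + \sqrt{27814 - 24223}} = \frac{1}{\left(-1392 + 24 \left(8 + 0\right)\right) + \sqrt{3591}} = \frac{1}{\left(-1392 + 24 \cdot 8\right) + 3 \sqrt{399}} = \frac{1}{\left(-1392 + 192\right) + 3 \sqrt{399}} = \frac{1}{-1200 + 3 \sqrt{399}}$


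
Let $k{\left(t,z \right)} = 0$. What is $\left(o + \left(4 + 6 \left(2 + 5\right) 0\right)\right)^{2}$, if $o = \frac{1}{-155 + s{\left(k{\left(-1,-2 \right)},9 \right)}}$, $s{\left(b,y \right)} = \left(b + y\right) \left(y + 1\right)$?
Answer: $\frac{67081}{4225} \approx 15.877$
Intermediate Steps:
$s{\left(b,y \right)} = \left(1 + y\right) \left(b + y\right)$ ($s{\left(b,y \right)} = \left(b + y\right) \left(1 + y\right) = \left(1 + y\right) \left(b + y\right)$)
$o = - \frac{1}{65}$ ($o = \frac{1}{-155 + \left(0 + 9 + 9^{2} + 0 \cdot 9\right)} = \frac{1}{-155 + \left(0 + 9 + 81 + 0\right)} = \frac{1}{-155 + 90} = \frac{1}{-65} = - \frac{1}{65} \approx -0.015385$)
$\left(o + \left(4 + 6 \left(2 + 5\right) 0\right)\right)^{2} = \left(- \frac{1}{65} + \left(4 + 6 \left(2 + 5\right) 0\right)\right)^{2} = \left(- \frac{1}{65} + \left(4 + 6 \cdot 7 \cdot 0\right)\right)^{2} = \left(- \frac{1}{65} + \left(4 + 42 \cdot 0\right)\right)^{2} = \left(- \frac{1}{65} + \left(4 + 0\right)\right)^{2} = \left(- \frac{1}{65} + 4\right)^{2} = \left(\frac{259}{65}\right)^{2} = \frac{67081}{4225}$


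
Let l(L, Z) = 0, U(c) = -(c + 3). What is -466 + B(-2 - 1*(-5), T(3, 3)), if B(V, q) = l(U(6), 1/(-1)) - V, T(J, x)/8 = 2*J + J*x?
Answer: -469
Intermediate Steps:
T(J, x) = 16*J + 8*J*x (T(J, x) = 8*(2*J + J*x) = 16*J + 8*J*x)
U(c) = -3 - c (U(c) = -(3 + c) = -3 - c)
B(V, q) = -V (B(V, q) = 0 - V = -V)
-466 + B(-2 - 1*(-5), T(3, 3)) = -466 - (-2 - 1*(-5)) = -466 - (-2 + 5) = -466 - 1*3 = -466 - 3 = -469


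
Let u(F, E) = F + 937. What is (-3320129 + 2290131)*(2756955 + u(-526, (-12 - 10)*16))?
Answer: -2840081465268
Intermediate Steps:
u(F, E) = 937 + F
(-3320129 + 2290131)*(2756955 + u(-526, (-12 - 10)*16)) = (-3320129 + 2290131)*(2756955 + (937 - 526)) = -1029998*(2756955 + 411) = -1029998*2757366 = -2840081465268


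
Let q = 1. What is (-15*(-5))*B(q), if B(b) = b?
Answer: 75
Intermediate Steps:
(-15*(-5))*B(q) = -15*(-5)*1 = 75*1 = 75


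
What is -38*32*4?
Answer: -4864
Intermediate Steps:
-38*32*4 = -1216*4 = -4864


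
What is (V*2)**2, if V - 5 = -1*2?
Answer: 36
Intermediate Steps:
V = 3 (V = 5 - 1*2 = 5 - 2 = 3)
(V*2)**2 = (3*2)**2 = 6**2 = 36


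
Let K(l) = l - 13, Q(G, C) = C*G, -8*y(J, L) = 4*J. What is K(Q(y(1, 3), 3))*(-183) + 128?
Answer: 5563/2 ≈ 2781.5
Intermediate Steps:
y(J, L) = -J/2
K(l) = -13 + l
K(Q(y(1, 3), 3))*(-183) + 128 = (-13 + 3*(-½*1))*(-183) + 128 = (-13 + 3*(-½))*(-183) + 128 = (-13 - 3/2)*(-183) + 128 = -29/2*(-183) + 128 = 5307/2 + 128 = 5563/2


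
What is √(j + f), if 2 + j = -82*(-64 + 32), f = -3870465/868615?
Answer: √78996645113199/173723 ≈ 51.162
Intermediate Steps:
f = -774093/173723 (f = -3870465*1/868615 = -774093/173723 ≈ -4.4559)
j = 2622 (j = -2 - 82*(-64 + 32) = -2 - 82*(-32) = -2 + 2624 = 2622)
√(j + f) = √(2622 - 774093/173723) = √(454727613/173723) = √78996645113199/173723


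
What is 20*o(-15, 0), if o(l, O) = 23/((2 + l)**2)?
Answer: 460/169 ≈ 2.7219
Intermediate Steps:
o(l, O) = 23/(2 + l)**2
20*o(-15, 0) = 20*(23/(2 - 15)**2) = 20*(23/(-13)**2) = 20*(23*(1/169)) = 20*(23/169) = 460/169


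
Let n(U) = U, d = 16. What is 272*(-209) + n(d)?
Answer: -56832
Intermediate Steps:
272*(-209) + n(d) = 272*(-209) + 16 = -56848 + 16 = -56832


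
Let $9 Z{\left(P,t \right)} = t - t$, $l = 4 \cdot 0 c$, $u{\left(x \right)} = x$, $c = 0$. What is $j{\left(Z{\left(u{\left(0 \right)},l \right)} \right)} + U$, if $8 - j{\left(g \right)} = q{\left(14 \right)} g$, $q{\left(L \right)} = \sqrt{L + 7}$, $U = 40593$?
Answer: $40601$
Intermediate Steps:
$q{\left(L \right)} = \sqrt{7 + L}$
$l = 0$ ($l = 4 \cdot 0 \cdot 0 = 0 \cdot 0 = 0$)
$Z{\left(P,t \right)} = 0$ ($Z{\left(P,t \right)} = \frac{t - t}{9} = \frac{1}{9} \cdot 0 = 0$)
$j{\left(g \right)} = 8 - g \sqrt{21}$ ($j{\left(g \right)} = 8 - \sqrt{7 + 14} g = 8 - \sqrt{21} g = 8 - g \sqrt{21}$)
$j{\left(Z{\left(u{\left(0 \right)},l \right)} \right)} + U = \left(8 - 0 \sqrt{21}\right) + 40593 = \left(8 + 0\right) + 40593 = 8 + 40593 = 40601$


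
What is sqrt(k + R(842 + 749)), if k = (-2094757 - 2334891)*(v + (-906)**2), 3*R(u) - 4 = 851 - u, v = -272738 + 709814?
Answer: 28*I*sqrt(63965518338)/3 ≈ 2.3605e+6*I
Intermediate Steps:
v = 437076
R(u) = 285 - u/3 (R(u) = 4/3 + (851 - u)/3 = 4/3 + (851/3 - u/3) = 285 - u/3)
k = -5572107374976 (k = (-2094757 - 2334891)*(437076 + (-906)**2) = -4429648*(437076 + 820836) = -4429648*1257912 = -5572107374976)
sqrt(k + R(842 + 749)) = sqrt(-5572107374976 + (285 - (842 + 749)/3)) = sqrt(-5572107374976 + (285 - 1/3*1591)) = sqrt(-5572107374976 + (285 - 1591/3)) = sqrt(-5572107374976 - 736/3) = sqrt(-16716322125664/3) = 28*I*sqrt(63965518338)/3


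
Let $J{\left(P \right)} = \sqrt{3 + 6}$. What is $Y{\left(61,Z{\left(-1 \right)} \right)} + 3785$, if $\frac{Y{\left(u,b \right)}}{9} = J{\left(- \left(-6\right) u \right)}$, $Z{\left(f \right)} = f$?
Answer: $3812$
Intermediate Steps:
$J{\left(P \right)} = 3$ ($J{\left(P \right)} = \sqrt{9} = 3$)
$Y{\left(u,b \right)} = 27$ ($Y{\left(u,b \right)} = 9 \cdot 3 = 27$)
$Y{\left(61,Z{\left(-1 \right)} \right)} + 3785 = 27 + 3785 = 3812$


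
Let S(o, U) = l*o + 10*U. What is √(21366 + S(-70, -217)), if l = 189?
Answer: √5966 ≈ 77.240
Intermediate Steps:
S(o, U) = 10*U + 189*o (S(o, U) = 189*o + 10*U = 10*U + 189*o)
√(21366 + S(-70, -217)) = √(21366 + (10*(-217) + 189*(-70))) = √(21366 + (-2170 - 13230)) = √(21366 - 15400) = √5966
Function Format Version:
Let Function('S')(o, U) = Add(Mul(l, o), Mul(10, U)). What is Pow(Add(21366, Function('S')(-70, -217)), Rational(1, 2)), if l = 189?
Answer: Pow(5966, Rational(1, 2)) ≈ 77.240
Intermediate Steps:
Function('S')(o, U) = Add(Mul(10, U), Mul(189, o)) (Function('S')(o, U) = Add(Mul(189, o), Mul(10, U)) = Add(Mul(10, U), Mul(189, o)))
Pow(Add(21366, Function('S')(-70, -217)), Rational(1, 2)) = Pow(Add(21366, Add(Mul(10, -217), Mul(189, -70))), Rational(1, 2)) = Pow(Add(21366, Add(-2170, -13230)), Rational(1, 2)) = Pow(Add(21366, -15400), Rational(1, 2)) = Pow(5966, Rational(1, 2))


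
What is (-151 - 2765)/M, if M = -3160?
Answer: 729/790 ≈ 0.92278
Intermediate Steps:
(-151 - 2765)/M = (-151 - 2765)/(-3160) = -2916*(-1/3160) = 729/790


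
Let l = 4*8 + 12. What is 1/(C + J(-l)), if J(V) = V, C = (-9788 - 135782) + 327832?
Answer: 1/182218 ≈ 5.4879e-6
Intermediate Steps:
C = 182262 (C = -145570 + 327832 = 182262)
l = 44 (l = 32 + 12 = 44)
1/(C + J(-l)) = 1/(182262 - 1*44) = 1/(182262 - 44) = 1/182218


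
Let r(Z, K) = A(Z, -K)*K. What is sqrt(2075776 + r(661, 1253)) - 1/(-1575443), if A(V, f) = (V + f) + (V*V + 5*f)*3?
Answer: 1/1575443 + 4*sqrt(101260619) ≈ 40251.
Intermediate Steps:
A(V, f) = V + 3*V**2 + 16*f (A(V, f) = (V + f) + (V**2 + 5*f)*3 = (V + f) + (3*V**2 + 15*f) = V + 3*V**2 + 16*f)
r(Z, K) = K*(Z - 16*K + 3*Z**2) (r(Z, K) = (Z + 3*Z**2 + 16*(-K))*K = (Z + 3*Z**2 - 16*K)*K = (Z - 16*K + 3*Z**2)*K = K*(Z - 16*K + 3*Z**2))
sqrt(2075776 + r(661, 1253)) - 1/(-1575443) = sqrt(2075776 + 1253*(661 - 16*1253 + 3*661**2)) - 1/(-1575443) = sqrt(2075776 + 1253*(661 - 20048 + 3*436921)) - 1*(-1/1575443) = sqrt(2075776 + 1253*(661 - 20048 + 1310763)) + 1/1575443 = sqrt(2075776 + 1253*1291376) + 1/1575443 = sqrt(2075776 + 1618094128) + 1/1575443 = sqrt(1620169904) + 1/1575443 = 4*sqrt(101260619) + 1/1575443 = 1/1575443 + 4*sqrt(101260619)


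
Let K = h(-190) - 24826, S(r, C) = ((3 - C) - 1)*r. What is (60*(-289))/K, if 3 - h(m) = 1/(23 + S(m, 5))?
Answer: 171377/245334 ≈ 0.69855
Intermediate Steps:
S(r, C) = r*(2 - C) (S(r, C) = (2 - C)*r = r*(2 - C))
h(m) = 3 - 1/(23 - 3*m) (h(m) = 3 - 1/(23 + m*(2 - 1*5)) = 3 - 1/(23 + m*(2 - 5)) = 3 - 1/(23 + m*(-3)) = 3 - 1/(23 - 3*m))
K = -14720040/593 (K = (-68 + 9*(-190))/(-23 + 3*(-190)) - 24826 = (-68 - 1710)/(-23 - 570) - 24826 = -1778/(-593) - 24826 = -1/593*(-1778) - 24826 = 1778/593 - 24826 = -14720040/593 ≈ -24823.)
(60*(-289))/K = (60*(-289))/(-14720040/593) = -17340*(-593/14720040) = 171377/245334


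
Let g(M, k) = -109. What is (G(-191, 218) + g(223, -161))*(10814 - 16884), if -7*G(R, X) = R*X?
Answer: -248111250/7 ≈ -3.5444e+7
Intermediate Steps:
G(R, X) = -R*X/7
(G(-191, 218) + g(223, -161))*(10814 - 16884) = (-⅐*(-191)*218 - 109)*(10814 - 16884) = (41638/7 - 109)*(-6070) = (40875/7)*(-6070) = -248111250/7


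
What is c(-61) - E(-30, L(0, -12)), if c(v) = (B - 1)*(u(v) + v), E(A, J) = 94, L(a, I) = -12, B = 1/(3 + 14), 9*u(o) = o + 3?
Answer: -4670/153 ≈ -30.523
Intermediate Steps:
u(o) = 1/3 + o/9 (u(o) = (o + 3)/9 = (3 + o)/9 = 1/3 + o/9)
B = 1/17 ≈ 0.058824
c(v) = -16/51 - 160*v/153 (c(v) = (1/17 - 1)*((1/3 + v/9) + v) = -16*(1/3 + 10*v/9)/17 = -16/51 - 160*v/153)
c(-61) - E(-30, L(0, -12)) = (-16/51 - 160/153*(-61)) - 1*94 = (-16/51 + 9760/153) - 94 = 9712/153 - 94 = -4670/153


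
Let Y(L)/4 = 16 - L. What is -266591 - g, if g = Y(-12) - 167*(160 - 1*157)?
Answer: -266202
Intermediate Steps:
Y(L) = 64 - 4*L (Y(L) = 4*(16 - L) = 64 - 4*L)
g = -389 (g = (64 - 4*(-12)) - 167*(160 - 1*157) = (64 + 48) - 167*(160 - 157) = 112 - 167*3 = 112 - 501 = -389)
-266591 - g = -266591 - 1*(-389) = -266591 + 389 = -266202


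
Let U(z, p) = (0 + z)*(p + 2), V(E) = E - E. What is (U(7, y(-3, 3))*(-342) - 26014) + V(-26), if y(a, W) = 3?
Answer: -37984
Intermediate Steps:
V(E) = 0
U(z, p) = z*(2 + p)
(U(7, y(-3, 3))*(-342) - 26014) + V(-26) = ((7*(2 + 3))*(-342) - 26014) + 0 = ((7*5)*(-342) - 26014) + 0 = (35*(-342) - 26014) + 0 = (-11970 - 26014) + 0 = -37984 + 0 = -37984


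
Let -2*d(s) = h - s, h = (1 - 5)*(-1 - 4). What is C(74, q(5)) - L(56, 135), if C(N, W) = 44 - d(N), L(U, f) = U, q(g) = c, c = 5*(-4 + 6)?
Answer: -39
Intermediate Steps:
c = 10 (c = 5*2 = 10)
q(g) = 10
h = 20 (h = -4*(-5) = 20)
d(s) = -10 + s/2 (d(s) = -(20 - s)/2 = -10 + s/2)
C(N, W) = 54 - N/2 (C(N, W) = 44 - (-10 + N/2) = 44 + (10 - N/2) = 54 - N/2)
C(74, q(5)) - L(56, 135) = (54 - ½*74) - 1*56 = (54 - 37) - 56 = 17 - 56 = -39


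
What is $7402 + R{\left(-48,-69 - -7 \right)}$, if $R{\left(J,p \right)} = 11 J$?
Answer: $6874$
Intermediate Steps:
$7402 + R{\left(-48,-69 - -7 \right)} = 7402 + 11 \left(-48\right) = 7402 - 528 = 6874$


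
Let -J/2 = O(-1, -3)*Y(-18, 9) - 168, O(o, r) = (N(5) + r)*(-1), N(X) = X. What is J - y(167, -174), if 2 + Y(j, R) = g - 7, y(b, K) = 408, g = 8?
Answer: -76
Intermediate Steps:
Y(j, R) = -1 (Y(j, R) = -2 + (8 - 7) = -2 + 1 = -1)
O(o, r) = -5 - r (O(o, r) = (5 + r)*(-1) = -5 - r)
J = 332 (J = -2*((-5 - 1*(-3))*(-1) - 168) = -2*((-5 + 3)*(-1) - 168) = -2*(-2*(-1) - 168) = -2*(2 - 168) = -2*(-166) = 332)
J - y(167, -174) = 332 - 1*408 = 332 - 408 = -76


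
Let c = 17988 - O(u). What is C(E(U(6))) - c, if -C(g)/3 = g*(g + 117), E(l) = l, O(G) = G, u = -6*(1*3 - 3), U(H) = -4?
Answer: -16632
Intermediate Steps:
u = 0 (u = -6*(3 - 3) = -6*0 = 0)
c = 17988 (c = 17988 - 1*0 = 17988 + 0 = 17988)
C(g) = -3*g*(117 + g) (C(g) = -3*g*(g + 117) = -3*g*(117 + g))
C(E(U(6))) - c = -3*(-4)*(117 - 4) - 1*17988 = -3*(-4)*113 - 17988 = 1356 - 17988 = -16632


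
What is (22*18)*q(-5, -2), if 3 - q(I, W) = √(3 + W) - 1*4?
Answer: 2376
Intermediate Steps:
q(I, W) = 7 - √(3 + W) (q(I, W) = 3 - (√(3 + W) - 1*4) = 3 - (√(3 + W) - 4) = 3 - (-4 + √(3 + W)) = 3 + (4 - √(3 + W)) = 7 - √(3 + W))
(22*18)*q(-5, -2) = (22*18)*(7 - √(3 - 2)) = 396*(7 - √1) = 396*(7 - 1*1) = 396*(7 - 1) = 396*6 = 2376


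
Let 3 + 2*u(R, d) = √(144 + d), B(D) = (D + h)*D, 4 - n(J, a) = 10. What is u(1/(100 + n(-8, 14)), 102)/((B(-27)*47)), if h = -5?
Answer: -1/27072 + √246/81216 ≈ 0.00015618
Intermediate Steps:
n(J, a) = -6 (n(J, a) = 4 - 1*10 = 4 - 10 = -6)
B(D) = D*(-5 + D) (B(D) = (D - 5)*D = (-5 + D)*D = D*(-5 + D))
u(R, d) = -3/2 + √(144 + d)/2
u(1/(100 + n(-8, 14)), 102)/((B(-27)*47)) = (-3/2 + √(144 + 102)/2)/((-27*(-5 - 27)*47)) = (-3/2 + √246/2)/((-27*(-32)*47)) = (-3/2 + √246/2)/((864*47)) = (-3/2 + √246/2)/40608 = (-3/2 + √246/2)*(1/40608) = -1/27072 + √246/81216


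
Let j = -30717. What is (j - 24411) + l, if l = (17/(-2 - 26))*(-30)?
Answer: -771537/14 ≈ -55110.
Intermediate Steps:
l = 255/14 (l = (17/(-28))*(-30) = -1/28*17*(-30) = -17/28*(-30) = 255/14 ≈ 18.214)
(j - 24411) + l = (-30717 - 24411) + 255/14 = -55128 + 255/14 = -771537/14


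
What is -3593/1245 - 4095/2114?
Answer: -1813411/375990 ≈ -4.8230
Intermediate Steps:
-3593/1245 - 4095/2114 = -3593*1/1245 - 4095*1/2114 = -3593/1245 - 585/302 = -1813411/375990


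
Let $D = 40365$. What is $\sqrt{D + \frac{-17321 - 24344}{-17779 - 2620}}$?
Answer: $\frac{10 \sqrt{167975014727}}{20399} \approx 200.92$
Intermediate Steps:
$\sqrt{D + \frac{-17321 - 24344}{-17779 - 2620}} = \sqrt{40365 + \frac{-17321 - 24344}{-17779 - 2620}} = \sqrt{40365 - \frac{41665}{-20399}} = \sqrt{40365 - - \frac{41665}{20399}} = \sqrt{40365 + \frac{41665}{20399}} = \sqrt{\frac{823447300}{20399}} = \frac{10 \sqrt{167975014727}}{20399}$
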